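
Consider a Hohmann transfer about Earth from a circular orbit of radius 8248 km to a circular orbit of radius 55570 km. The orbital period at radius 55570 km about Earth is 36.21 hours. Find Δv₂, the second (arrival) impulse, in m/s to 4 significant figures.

From Kepler's third law T² = 4π²r³/μ at r = 55570 km, T = 36.21 hours = 36.21 × 3600 s = 1.30356×10^5 s: μ = 4π²r³/T² = 3.98675×10^5 km³/s².
The Hohmann ellipse has a_t = (r₁ + r₂)/2 = 31909 km.
On the circular orbit at r = 55570 km, v_c = √(μ/r) = 2.6785 km/s.
Vis-viva on the transfer ellipse at r = 55570 km gives v_t = √[μ(2/r − 1/a_t)] = 1.3618 km/s.
Δv₂ = |v_t − v_c| = |1.3618 − 2.6785| = 1.317 km/s.

Δv₂ = 1317 m/s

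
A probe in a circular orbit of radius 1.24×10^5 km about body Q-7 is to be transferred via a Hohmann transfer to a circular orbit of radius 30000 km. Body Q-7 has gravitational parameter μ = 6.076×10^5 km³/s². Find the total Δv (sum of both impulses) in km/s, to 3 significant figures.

Δv = 2.04 km/s

Semi-major axis of the transfer orbit: a_t = (1.240×10^5 + 30000)/2 = 77000 km.
Circular speed at r₁: v₁ = √(μ/r₁) = √(6.076×10^5/1.240×10^5) = 2.2136 km/s.
On the transfer ellipse at r₁, vis-viva gives v_a = √[μ(2/r₁ − 1/a_t)] = 1.3817 km/s.
First burn Δv₁ = |v_a − v₁| = 0.8319 km/s.
Circular speed at r₂: v₂ = √(μ/r₂) = 4.500 km/s.
Transfer-orbit speed at r₂: v_p = √[μ(2/r₂ − 1/a_t)] = 5.711 km/s.
Second burn Δv₂ = |v₂ − v_p| = 1.211 km/s.
Δv = Δv₁ + Δv₂ = 0.8319 + 1.211 = 2.043 km/s.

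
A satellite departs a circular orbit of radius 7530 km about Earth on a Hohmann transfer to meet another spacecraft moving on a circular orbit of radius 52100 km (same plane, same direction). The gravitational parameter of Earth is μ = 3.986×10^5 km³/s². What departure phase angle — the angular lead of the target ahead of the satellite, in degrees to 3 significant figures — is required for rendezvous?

Semi-major axis of the transfer orbit: a_t = (7530 + 52100)/2 = 29815 km.
The half-period of the transfer ellipse is t = π√(a_t³/μ) = 25620 s.
Target angular speed ω₂ = √(μ/r₂³) = 5.309×10^-5 rad/s.
Angle swept by the target during transfer: ω₂·t = 1.360 rad = 77.92°.
The satellite traverses 180° on the transfer ellipse, so the target must lead by 180° − 77.92° = 102°.

φ = 102°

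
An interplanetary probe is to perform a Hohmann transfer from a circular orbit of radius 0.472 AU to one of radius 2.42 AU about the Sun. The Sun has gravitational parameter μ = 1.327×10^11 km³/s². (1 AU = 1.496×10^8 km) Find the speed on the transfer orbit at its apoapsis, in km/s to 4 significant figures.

v = 10.94 km/s

In km: r₁ = 0.472 × 1.496×10^8 = 7.06112×10^7 km; r₂ = 2.42 × 1.496×10^8 = 3.62032×10^8 km.
Semi-major axis of the transfer orbit: a_t = (7.06112×10^7 + 3.62032×10^8)/2 = 2.163216×10^8 km.
The apoapsis of the transfer ellipse is at r = 3.62032×10^8 km.
From the vis-viva equation, v = √[μ(2/r − 1/a_t)] = 10.94 km/s.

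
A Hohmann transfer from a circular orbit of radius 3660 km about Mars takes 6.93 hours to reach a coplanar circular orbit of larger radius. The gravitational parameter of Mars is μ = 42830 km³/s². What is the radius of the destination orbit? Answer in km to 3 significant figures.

r₂ = 24200 km

Transfer time t = 6.93 hours = 24948 s, and t = π√(a_t³/μ).
So a_t = (μ t²/π²)^(1/3) = (42830 × (24948)² / π²)^(1/3) = 13926 km.
Since a_t = (r₁ + r₂)/2, r₂ = 2a_t − r₁ = 2×13926 − 3660 = 24192 km.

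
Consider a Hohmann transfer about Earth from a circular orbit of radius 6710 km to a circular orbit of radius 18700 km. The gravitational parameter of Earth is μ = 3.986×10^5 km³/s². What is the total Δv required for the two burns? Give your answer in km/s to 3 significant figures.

Δv = 2.90 km/s

Transfer-ellipse semi-major axis a_t = (r₁ + r₂)/2 = (6710 + 18700)/2 = 12705 km.
At r₁ the circular-orbit speed is v₁ = √(μ/r₁) = 7.7074 km/s.
Transfer-orbit speed at r₁ (v² = μ(2/r − 1/a)): v_p = √[μ(2/r₁ − 1/a_t)] = 9.3506 km/s.
First burn Δv₁ = |v_p − v₁| = 1.643 km/s.
At r₂, v₂ = √(μ/r₂) = 4.617 km/s.
Transfer-orbit speed at r₂: v_a = √[μ(2/r₂ − 1/a_t)] = 3.355 km/s.
Second burn Δv₂ = |v₂ − v_a| = 1.262 km/s.
Δv = Δv₁ + Δv₂ = 1.643 + 1.262 = 2.905 km/s.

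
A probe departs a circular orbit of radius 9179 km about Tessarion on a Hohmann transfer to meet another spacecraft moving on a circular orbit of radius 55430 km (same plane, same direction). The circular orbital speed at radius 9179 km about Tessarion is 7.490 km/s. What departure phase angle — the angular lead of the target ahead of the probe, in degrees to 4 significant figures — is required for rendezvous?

From the circular-orbit relation v² = μ/r at r = 9179 km: μ = v²r = (7.490)² × 9179 = 5.14943×10^5 km³/s².
The Hohmann ellipse has a_t = (r₁ + r₂)/2 = 32304.5 km.
Transfer time t = π√(a_t³/μ) = 25419 s.
The target's mean motion on its circular orbit is ω₂ = √(μ/r₂³) = 5.4987×10^-5 rad/s.
Angle swept by the target during transfer: ω₂·t = 1.3977 rad = 80.08°.
The probe traverses 180° on the transfer ellipse, so the target must lead by 180° − 80.08° = 99.92°.

φ = 99.92°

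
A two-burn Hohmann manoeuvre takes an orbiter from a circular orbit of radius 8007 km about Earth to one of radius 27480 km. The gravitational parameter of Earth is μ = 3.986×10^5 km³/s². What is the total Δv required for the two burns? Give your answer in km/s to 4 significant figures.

Δv = 2.975 km/s

The Hohmann ellipse has a_t = (r₁ + r₂)/2 = 17743.5 km.
Circular speed at r₁: v₁ = √(μ/r₁) = √(3.986×10^5/8007) = 7.056 km/s.
Transfer-orbit speed at r₁ (v² = μ(2/r − 1/a)): v_p = √[μ(2/r₁ − 1/a_t)] = 8.781 km/s.
First burn Δv₁ = |v_p − v₁| = 1.725 km/s.
At r₂, v₂ = √(μ/r₂) = 3.8086 km/s.
Transfer-orbit speed at r₂: v_a = √[μ(2/r₂ − 1/a_t)] = 2.5584 km/s.
Second burn Δv₂ = |v₂ − v_a| = 1.250 km/s.
Δv = Δv₁ + Δv₂ = 1.725 + 1.250 = 2.975 km/s.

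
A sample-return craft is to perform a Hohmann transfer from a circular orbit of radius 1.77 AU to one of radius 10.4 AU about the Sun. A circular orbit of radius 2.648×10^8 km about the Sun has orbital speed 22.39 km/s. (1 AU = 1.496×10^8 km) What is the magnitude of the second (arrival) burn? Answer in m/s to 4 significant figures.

From the circular-orbit relation v² = μ/r at r = 2.648×10^8 km: μ = v²r = (22.39)² × 2.648×10^8 = 1.32747×10^11 km³/s².
In km: r₁ = 1.77 × 1.496×10^8 = 2.64792×10^8 km; r₂ = 10.4 × 1.496×10^8 = 1.55584×10^9 km.
Semi-major axis of the transfer orbit: a_t = (2.64792×10^8 + 1.55584×10^9)/2 = 9.10316×10^8 km.
On the circular orbit at r = 1.55584×10^9 km, v_c = √(μ/r) = 9.237 km/s.
Vis-viva on the transfer ellipse at r = 1.55584×10^9 km gives v_t = √[μ(2/r − 1/a_t)] = 4.982 km/s.
Δv₂ = |v_t − v_c| = |4.982 − 9.237| = 4.255 km/s.

Δv₂ = 4255 m/s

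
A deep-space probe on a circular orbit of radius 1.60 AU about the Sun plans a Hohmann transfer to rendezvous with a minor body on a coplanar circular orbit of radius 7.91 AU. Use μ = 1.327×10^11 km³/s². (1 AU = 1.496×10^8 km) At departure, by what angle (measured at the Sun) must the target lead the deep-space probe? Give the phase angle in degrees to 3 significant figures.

φ = 96.1°

In km: r₁ = 1.60 × 1.496×10^8 = 2.3936×10^8 km; r₂ = 7.91 × 1.496×10^8 = 1.183336×10^9 km.
Transfer-ellipse semi-major axis a_t = (r₁ + r₂)/2 = (2.3936×10^8 + 1.183336×10^9)/2 = 7.11348×10^8 km.
Transfer time t = π√(a_t³/μ) = 1.6362×10^8 s.
The target's mean motion on its circular orbit is ω₂ = √(μ/r₂³) = 8.9490×10^-9 rad/s.
Angle swept by the target during transfer: ω₂·t = 1.4642 rad = 83.89°.
Arrival is 180° from departure on the ellipse, so φ = 180° − 83.89° = 96.1°.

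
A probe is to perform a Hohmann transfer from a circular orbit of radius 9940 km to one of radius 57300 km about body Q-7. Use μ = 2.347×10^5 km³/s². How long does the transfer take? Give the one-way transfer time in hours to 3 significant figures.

Transfer-ellipse semi-major axis a_t = (r₁ + r₂)/2 = (9940 + 57300)/2 = 33620 km.
Half the transfer-orbit period gives t = π√(a_t³/μ) = 39980 s.
Converting: 39980 s ÷ 3600 s/hour = 11.1 hours.

t = 11.1 hours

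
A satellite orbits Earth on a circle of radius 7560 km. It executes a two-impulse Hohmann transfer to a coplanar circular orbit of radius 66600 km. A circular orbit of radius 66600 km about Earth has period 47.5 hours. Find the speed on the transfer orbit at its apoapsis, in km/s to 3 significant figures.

From Kepler's third law T² = 4π²r³/μ at r = 66600 km, T = 47.5 hours = 47.5 × 3600 s = 1.710×10^5 s: μ = 4π²r³/T² = 3.98832×10^5 km³/s².
The Hohmann ellipse has a_t = (r₁ + r₂)/2 = 37080 km.
The apoapsis of the transfer ellipse is at r = 66600 km.
Applying v² = μ(2/r − 1/a_t): v = 1.105 km/s.

v = 1.10 km/s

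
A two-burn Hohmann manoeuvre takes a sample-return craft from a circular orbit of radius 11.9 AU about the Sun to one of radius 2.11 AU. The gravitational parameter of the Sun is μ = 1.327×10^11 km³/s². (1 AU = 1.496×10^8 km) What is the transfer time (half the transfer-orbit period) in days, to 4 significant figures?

In km: r₁ = 11.9 × 1.496×10^8 = 1.78024×10^9 km; r₂ = 2.11 × 1.496×10^8 = 3.15656×10^8 km.
The Hohmann ellipse has a_t = (r₁ + r₂)/2 = 1.047948×10^9 km.
By Kepler's third law the transfer-orbit period is T = 2π√(a_t³/μ), so t = T/2 = 2.9257×10^8 s.
Converting: 2.9257×10^8 s ÷ 86400 s/day = 3386 days.

t = 3386 days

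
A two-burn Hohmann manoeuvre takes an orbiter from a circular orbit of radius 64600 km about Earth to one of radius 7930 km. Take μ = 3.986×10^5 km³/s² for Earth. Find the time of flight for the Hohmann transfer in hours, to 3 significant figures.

Transfer-ellipse semi-major axis a_t = (r₁ + r₂)/2 = (64600 + 7930)/2 = 36265 km.
Transfer time t = π√(a_t³/μ) = π√((36265)³ / 3.986×10^5) = 34365 s.
Converting: 34365 s ÷ 3600 s/hour = 9.55 hours.

t = 9.55 hours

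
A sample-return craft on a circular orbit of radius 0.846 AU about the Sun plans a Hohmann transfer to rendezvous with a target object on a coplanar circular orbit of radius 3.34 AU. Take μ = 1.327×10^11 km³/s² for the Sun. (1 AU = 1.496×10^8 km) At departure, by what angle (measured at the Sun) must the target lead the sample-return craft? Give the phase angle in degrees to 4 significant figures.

In km: r₁ = 0.846 × 1.496×10^8 = 1.265616×10^8 km; r₂ = 3.34 × 1.496×10^8 = 4.99664×10^8 km.
The Hohmann ellipse has a_t = (r₁ + r₂)/2 = 3.131128×10^8 km.
The half-period of the transfer ellipse is t = π√(a_t³/μ) = 4.7782×10^7 s.
Target angular speed ω₂ = √(μ/r₂³) = 3.2615×10^-8 rad/s.
Angle swept by the target during transfer: ω₂·t = 1.5584 rad = 89.29°.
The sample-return craft traverses 180° on the transfer ellipse, so the target must lead by 180° − 89.29° = 90.71°.

φ = 90.71°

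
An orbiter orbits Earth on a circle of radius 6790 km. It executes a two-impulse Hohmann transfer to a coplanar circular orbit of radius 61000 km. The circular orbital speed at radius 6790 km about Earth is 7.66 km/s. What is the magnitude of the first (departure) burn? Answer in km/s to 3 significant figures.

Δv₁ = 2.62 km/s

From the circular-orbit relation v² = μ/r at r = 6790 km: μ = v²r = (7.66)² × 6790 = 3.98407×10^5 km³/s².
The Hohmann ellipse has a_t = (r₁ + r₂)/2 = 33895 km.
Circular speed at r = 6790 km: v_c = √(μ/r) = 7.6600 km/s.
Transfer-orbit speed at the same r (vis-viva, a = a_t): v_t = √[μ(2/r − 1/a_t)] = 10.276 km/s.
Δv₁ = |v_t − v_c| = |10.276 − 7.6600| = 2.616 km/s.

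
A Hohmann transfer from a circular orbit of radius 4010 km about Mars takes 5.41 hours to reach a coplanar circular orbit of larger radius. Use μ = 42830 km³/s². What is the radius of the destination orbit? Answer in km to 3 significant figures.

Transfer time t = 5.41 hours = 19476 s, and t = π√(a_t³/μ).
So a_t = (μ t²/π²)^(1/3) = (42830 × (19476)² / π²)^(1/3) = 11807 km.
Since a_t = (r₁ + r₂)/2, r₂ = 2a_t − r₁ = 2×11807 − 4010 = 19604 km.

r₂ = 19600 km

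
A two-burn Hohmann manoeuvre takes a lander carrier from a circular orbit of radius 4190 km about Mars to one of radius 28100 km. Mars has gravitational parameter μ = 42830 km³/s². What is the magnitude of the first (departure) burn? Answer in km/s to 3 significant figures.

Semi-major axis of the transfer orbit: a_t = (4190 + 28100)/2 = 16145 km.
On the circular orbit at r = 4190 km, v_c = √(μ/r) = 3.197 km/s.
Transfer-orbit speed at the same r (vis-viva, a = a_t): v_t = √[μ(2/r − 1/a_t)] = 4.218 km/s.
Δv₁ = |v_t − v_c| = |4.218 − 3.197| = 1.021 km/s.

Δv₁ = 1.02 km/s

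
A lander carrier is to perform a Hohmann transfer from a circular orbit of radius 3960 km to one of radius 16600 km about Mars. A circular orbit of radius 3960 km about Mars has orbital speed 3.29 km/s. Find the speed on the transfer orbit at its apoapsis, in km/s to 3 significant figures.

v = 0.997 km/s

From the circular-orbit relation v² = μ/r at r = 3960 km: μ = v²r = (3.29)² × 3960 = 42863.4 km³/s².
Semi-major axis of the transfer orbit: a_t = (3960 + 16600)/2 = 10280 km.
The apoapsis of the transfer ellipse is at r = 16600 km.
Vis-viva: v = √[μ(2/r − 1/a_t)] = √[42863.4 × (2/16600 − 1/10280)] = 0.9973 km/s.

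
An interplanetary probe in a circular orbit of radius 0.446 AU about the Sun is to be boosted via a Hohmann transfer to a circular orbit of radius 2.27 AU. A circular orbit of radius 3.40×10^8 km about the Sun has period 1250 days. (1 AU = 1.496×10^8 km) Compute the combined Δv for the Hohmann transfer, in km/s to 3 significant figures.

From Kepler's third law T² = 4π²r³/μ at r = 3.40×10^8 km, T = 1250 days = 1250 × 86400 s = 1.080×10^8 s: μ = 4π²r³/T² = 1.33030×10^11 km³/s².
In km: r₁ = 0.446 × 1.496×10^8 = 6.67216×10^7 km; r₂ = 2.27 × 1.496×10^8 = 3.39592×10^8 km.
Semi-major axis of the transfer orbit: a_t = (6.67216×10^7 + 3.39592×10^8)/2 = 2.031568×10^8 km.
Circular speed at r₁: v₁ = √(μ/r₁) = √(1.33030×10^11/6.67216×10^7) = 44.65 km/s.
Transfer-orbit speed at r₁ (v² = μ(2/r − 1/a)): v_p = √[μ(2/r₁ − 1/a_t)] = 57.73 km/s.
First burn Δv₁ = |v_p − v₁| = 13.08 km/s.
At r₂, v₂ = √(μ/r₂) = 19.79 km/s.
Transfer-orbit speed at r₂: v_a = √[μ(2/r₂ − 1/a_t)] = 11.34 km/s.
Second burn Δv₂ = |v₂ − v_a| = 8.450 km/s.
Δv = Δv₁ + Δv₂ = 13.08 + 8.450 = 21.53 km/s.

Δv = 21.5 km/s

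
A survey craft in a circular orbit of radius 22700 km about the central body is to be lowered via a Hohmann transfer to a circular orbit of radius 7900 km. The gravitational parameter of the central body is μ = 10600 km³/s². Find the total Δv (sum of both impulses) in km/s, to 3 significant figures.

Transfer-ellipse semi-major axis a_t = (r₁ + r₂)/2 = (22700 + 7900)/2 = 15300 km.
Circular speed at r₁: v₁ = √(μ/r₁) = √(10600/22700) = 0.6833 km/s.
Transfer-orbit speed at r₁ (v² = μ(2/r − 1/a)): v_a = √[μ(2/r₁ − 1/a_t)] = 0.4910 km/s.
First burn Δv₁ = |v_a − v₁| = 0.1923 km/s.
Circular speed at r₂: v₂ = √(μ/r₂) = 1.1583 km/s.
Transfer-orbit speed at r₂: v_p = √[μ(2/r₂ − 1/a_t)] = 1.4109 km/s.
Second burn Δv₂ = |v₂ − v_p| = 0.2526 km/s.
Δv = Δv₁ + Δv₂ = 0.1923 + 0.2526 = 0.4449 km/s.

Δv = 0.445 km/s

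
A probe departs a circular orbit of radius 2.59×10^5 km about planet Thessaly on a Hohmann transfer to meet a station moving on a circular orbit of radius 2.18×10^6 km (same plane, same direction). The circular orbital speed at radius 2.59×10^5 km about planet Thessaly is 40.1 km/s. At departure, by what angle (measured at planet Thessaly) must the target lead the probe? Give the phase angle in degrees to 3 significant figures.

From the circular-orbit relation v² = μ/r at r = 2.59×10^5 km: μ = v²r = (40.1)² × 2.59×10^5 = 4.16475×10^8 km³/s².
The Hohmann ellipse has a_t = (r₁ + r₂)/2 = 1.2195×10^6 km.
Transfer time t = π√(a_t³/μ) = 2.0731×10^5 s.
The target's mean motion on its circular orbit is ω₂ = √(μ/r₂³) = 6.3403×10^-6 rad/s.
Angle swept by the target during transfer: ω₂·t = 1.3144 rad = 75.31°.
The probe traverses 180° on the transfer ellipse, so the target must lead by 180° − 75.31° = 105°.

φ = 105°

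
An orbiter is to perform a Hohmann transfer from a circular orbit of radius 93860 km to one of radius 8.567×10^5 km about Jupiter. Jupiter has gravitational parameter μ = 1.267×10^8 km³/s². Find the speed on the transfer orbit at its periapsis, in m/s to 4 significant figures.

Transfer-ellipse semi-major axis a_t = (r₁ + r₂)/2 = (93860 + 8.567×10^5)/2 = 4.7528×10^5 km.
The periapsis of the transfer ellipse is at r = 93860 km.
From the vis-viva equation, v = √[μ(2/r − 1/a_t)] = 49.33 km/s.

v = 49330 m/s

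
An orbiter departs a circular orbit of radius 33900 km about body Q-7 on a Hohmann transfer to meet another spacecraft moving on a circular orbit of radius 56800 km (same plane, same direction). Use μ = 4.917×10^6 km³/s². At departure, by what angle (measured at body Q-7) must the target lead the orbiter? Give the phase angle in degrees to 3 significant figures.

Semi-major axis of the transfer orbit: a_t = (33900 + 56800)/2 = 45350 km.
Transfer time t = π√(a_t³/μ) = 13680 s.
Target angular speed ω₂ = √(μ/r₂³) = 1.638×10^-4 rad/s.
Angle swept by the target during transfer: ω₂·t = 2.241 rad = 128.4°.
Arrival is 180° from departure on the ellipse, so φ = 180° − 128.4° = 51.6°.

φ = 51.6°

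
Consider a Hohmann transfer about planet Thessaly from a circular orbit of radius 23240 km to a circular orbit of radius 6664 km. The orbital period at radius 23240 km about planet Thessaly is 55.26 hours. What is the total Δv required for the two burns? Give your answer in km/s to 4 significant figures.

From Kepler's third law T² = 4π²r³/μ at r = 23240 km, T = 55.26 hours = 55.26 × 3600 s = 1.98936×10^5 s: μ = 4π²r³/T² = 12521.1 km³/s².
Semi-major axis of the transfer orbit: a_t = (23240 + 6664)/2 = 14952 km.
Circular speed at r₁: v₁ = √(μ/r₁) = √(12521.1/23240) = 0.7340 km/s.
Transfer-orbit speed at r₁ (vis-viva equation): v_a = √[μ(2/r₁ − 1/a_t)] = 0.4900 km/s.
First burn Δv₁ = |v_a − v₁| = 0.2440 km/s.
At r₂, v₂ = √(μ/r₂) = 1.3707 km/s.
Transfer-orbit speed at r₂: v_p = √[μ(2/r₂ − 1/a_t)] = 1.7089 km/s.
Second burn Δv₂ = |v₂ − v_p| = 0.3382 km/s.
Δv = Δv₁ + Δv₂ = 0.2440 + 0.3382 = 0.5822 km/s.

Δv = 0.5822 km/s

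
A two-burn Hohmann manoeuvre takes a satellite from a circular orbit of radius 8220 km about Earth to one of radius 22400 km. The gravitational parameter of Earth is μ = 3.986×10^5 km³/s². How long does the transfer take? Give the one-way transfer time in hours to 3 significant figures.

Semi-major axis of the transfer orbit: a_t = (8220 + 22400)/2 = 15310 km.
Transfer time t = π√(a_t³/μ) = π√((15310)³ / 3.986×10^5) = 9426 s.
Converting: 9426 s ÷ 3600 s/hour = 2.62 hours.

t = 2.62 hours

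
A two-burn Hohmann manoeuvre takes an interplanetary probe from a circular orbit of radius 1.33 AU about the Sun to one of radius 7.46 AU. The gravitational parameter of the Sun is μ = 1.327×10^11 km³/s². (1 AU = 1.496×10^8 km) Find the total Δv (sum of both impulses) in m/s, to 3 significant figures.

Δv = 12700 m/s

In km: r₁ = 1.33 × 1.496×10^8 = 1.98968×10^8 km; r₂ = 7.46 × 1.496×10^8 = 1.116016×10^9 km.
Transfer-ellipse semi-major axis a_t = (r₁ + r₂)/2 = (1.98968×10^8 + 1.116016×10^9)/2 = 6.57492×10^8 km.
Circular speed at r₁: v₁ = √(μ/r₁) = √(1.327×10^11/1.98968×10^8) = 25.825 km/s.
On the transfer ellipse at r₁, vis-viva equation gives v_p = √[μ(2/r₁ − 1/a_t)] = 33.646 km/s.
First burn Δv₁ = |v_p − v₁| = 7.821 km/s.
At r₂, v₂ = √(μ/r₂) = 10.9044 km/s.
Transfer-orbit speed at r₂: v_a = √[μ(2/r₂ − 1/a_t)] = 5.99855 km/s.
Second burn Δv₂ = |v₂ − v_a| = 4.906 km/s.
Total Δv = Δv₁ + Δv₂ = 12.73 km/s.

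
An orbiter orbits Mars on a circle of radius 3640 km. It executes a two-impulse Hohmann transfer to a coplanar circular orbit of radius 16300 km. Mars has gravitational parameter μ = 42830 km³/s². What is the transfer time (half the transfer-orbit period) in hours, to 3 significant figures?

Transfer-ellipse semi-major axis a_t = (r₁ + r₂)/2 = (3640 + 16300)/2 = 9970 km.
By Kepler's third law the transfer-orbit period is T = 2π√(a_t³/μ), so t = T/2 = 15110 s.
Converting: 15110 s ÷ 3600 s/hour = 4.20 hours.

t = 4.20 hours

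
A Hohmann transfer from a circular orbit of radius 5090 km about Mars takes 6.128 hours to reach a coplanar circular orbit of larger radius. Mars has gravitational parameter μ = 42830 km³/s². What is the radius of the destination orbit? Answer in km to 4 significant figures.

Transfer time t = 6.128 hours = 22060.8 s, and t = π√(a_t³/μ).
So a_t = (μ t²/π²)^(1/3) = (42830 × (22060.8)² / π²)^(1/3) = 12830 km.
Since a_t = (r₁ + r₂)/2, r₂ = 2a_t − r₁ = 2×12830 − 5090 = 20570 km.

r₂ = 20570 km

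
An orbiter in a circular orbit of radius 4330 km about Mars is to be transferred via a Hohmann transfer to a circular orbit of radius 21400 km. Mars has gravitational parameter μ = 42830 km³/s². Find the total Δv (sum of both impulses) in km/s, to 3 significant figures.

Semi-major axis of the transfer orbit: a_t = (4330 + 21400)/2 = 12865 km.
At r₁ the circular-orbit speed is v₁ = √(μ/r₁) = 3.145068 km/s.
On the transfer ellipse at r₁, v² = μ(2/r − 1/a) gives v_p = √[μ(2/r₁ − 1/a_t)] = 4.056319 km/s.
First burn Δv₁ = |v_p − v₁| = 0.9113 km/s.
Circular speed at r₂: v₂ = √(μ/r₂) = 1.4147 km/s.
Transfer-orbit speed at r₂: v_a = √[μ(2/r₂ − 1/a_t)] = 0.82074 km/s.
Second burn Δv₂ = |v₂ − v_a| = 0.5940 km/s.
Total Δv = Δv₁ + Δv₂ = 1.505 km/s.

Δv = 1.51 km/s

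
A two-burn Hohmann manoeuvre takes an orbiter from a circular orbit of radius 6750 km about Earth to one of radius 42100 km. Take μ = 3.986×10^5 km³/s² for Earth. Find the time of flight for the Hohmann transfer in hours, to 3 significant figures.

Semi-major axis of the transfer orbit: a_t = (6750 + 42100)/2 = 24425 km.
By Kepler's third law the transfer-orbit period is T = 2π√(a_t³/μ), so t = T/2 = 18995 s.
Converting: 18995 s ÷ 3600 s/hour = 5.28 hours.

t = 5.28 hours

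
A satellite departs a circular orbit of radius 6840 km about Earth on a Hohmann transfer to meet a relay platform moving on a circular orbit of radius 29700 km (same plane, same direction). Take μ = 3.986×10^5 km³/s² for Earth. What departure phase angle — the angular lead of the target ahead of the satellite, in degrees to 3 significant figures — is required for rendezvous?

Transfer-ellipse semi-major axis a_t = (r₁ + r₂)/2 = (6840 + 29700)/2 = 18270 km.
The half-period of the transfer ellipse is t = π√(a_t³/μ) = 12288.22 s.
Target angular speed ω₂ = √(μ/r₂³) = 1.233485×10^-4 rad/s.
Angle swept by the target during transfer: ω₂·t = 1.51573 rad = 86.845°.
The satellite traverses 180° on the transfer ellipse, so the target must lead by 180° − 86.845° = 93.2°.

φ = 93.2°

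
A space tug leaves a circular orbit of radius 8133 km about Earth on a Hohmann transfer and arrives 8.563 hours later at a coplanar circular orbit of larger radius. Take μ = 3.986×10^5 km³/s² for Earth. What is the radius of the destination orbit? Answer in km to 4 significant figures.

r₂ = 59330 km

Transfer time t = 8.563 hours = 30826.8 s, and t = π√(a_t³/μ).
So a_t = (μ t²/π²)^(1/3) = (3.986×10^5 × (30826.8)² / π²)^(1/3) = 33731 km.
Since a_t = (r₁ + r₂)/2, r₂ = 2a_t − r₁ = 2×33731 − 8133 = 59329 km.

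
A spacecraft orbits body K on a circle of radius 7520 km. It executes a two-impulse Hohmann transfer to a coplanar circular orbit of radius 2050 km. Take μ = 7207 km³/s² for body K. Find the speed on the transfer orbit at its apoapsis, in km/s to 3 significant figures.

v = 0.641 km/s

The Hohmann ellipse has a_t = (r₁ + r₂)/2 = 4785 km.
At apoapsis, r = 7520 km.
From the vis-viva equation, v = √[μ(2/r − 1/a_t)] = 0.6408 km/s.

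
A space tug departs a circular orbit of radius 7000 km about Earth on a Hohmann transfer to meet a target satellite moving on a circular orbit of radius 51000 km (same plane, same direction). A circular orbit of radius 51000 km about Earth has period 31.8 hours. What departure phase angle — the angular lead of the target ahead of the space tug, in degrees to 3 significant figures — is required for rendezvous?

φ = 103°

From Kepler's third law T² = 4π²r³/μ at r = 51000 km, T = 31.8 hours = 31.8 × 3600 s = 1.1448×10^5 s: μ = 4π²r³/T² = 3.99587×10^5 km³/s².
The Hohmann ellipse has a_t = (r₁ + r₂)/2 = 29000 km.
Transfer time t = π√(a_t³/μ) = 24540 s.
The target's mean motion on its circular orbit is ω₂ = √(μ/r₂³) = 5.488×10^-5 rad/s.
Angle swept by the target during transfer: ω₂·t = 1.347 rad = 77.18°.
Arrival is 180° from departure on the ellipse, so φ = 180° − 77.18° = 103°.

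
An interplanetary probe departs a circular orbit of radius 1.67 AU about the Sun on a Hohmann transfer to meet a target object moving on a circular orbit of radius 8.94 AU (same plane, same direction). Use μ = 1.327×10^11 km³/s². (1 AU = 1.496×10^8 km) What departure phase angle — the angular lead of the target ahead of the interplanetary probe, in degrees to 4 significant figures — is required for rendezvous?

φ = 97.72°

In km: r₁ = 1.67 × 1.496×10^8 = 2.49832×10^8 km; r₂ = 8.94 × 1.496×10^8 = 1.337424×10^9 km.
Semi-major axis of the transfer orbit: a_t = (2.49832×10^8 + 1.337424×10^9)/2 = 7.93628×10^8 km.
Transfer time t = π√(a_t³/μ) = 1.928×10^8 s.
The target's mean motion on its circular orbit is ω₂ = √(μ/r₂³) = 7.448×10^-9 rad/s.
Angle swept by the target during transfer: ω₂·t = 1.436 rad = 82.28°.
The interplanetary probe traverses 180° on the transfer ellipse, so the target must lead by 180° − 82.28° = 97.72°.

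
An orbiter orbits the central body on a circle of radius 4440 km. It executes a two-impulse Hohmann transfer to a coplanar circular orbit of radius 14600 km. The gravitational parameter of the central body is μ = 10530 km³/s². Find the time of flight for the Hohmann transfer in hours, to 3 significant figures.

Transfer-ellipse semi-major axis a_t = (r₁ + r₂)/2 = (4440 + 14600)/2 = 9520 km.
Transfer time t = π√(a_t³/μ) = π√((9520)³ / 10530) = 28440 s.
Converting: 28440 s ÷ 3600 s/hour = 7.90 hours.

t = 7.90 hours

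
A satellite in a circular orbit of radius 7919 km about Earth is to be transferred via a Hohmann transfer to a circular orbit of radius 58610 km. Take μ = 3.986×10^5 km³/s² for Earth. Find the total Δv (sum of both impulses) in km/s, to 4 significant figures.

Δv = 3.658 km/s

The Hohmann ellipse has a_t = (r₁ + r₂)/2 = 33264.5 km.
Circular speed at r₁: v₁ = √(μ/r₁) = √(3.986×10^5/7919) = 7.0947 km/s.
Transfer-orbit speed at r₁ (v² = μ(2/r − 1/a)): v_p = √[μ(2/r₁ − 1/a_t)] = 9.4174 km/s.
First burn Δv₁ = |v_p − v₁| = 2.323 km/s.
Circular speed at r₂: v₂ = √(μ/r₂) = 2.60785 km/s.
Transfer-orbit speed at r₂: v_a = √[μ(2/r₂ − 1/a_t)] = 1.27241 km/s.
Second burn Δv₂ = |v₂ − v_a| = 1.335 km/s.
Total Δv = Δv₁ + Δv₂ = 3.658 km/s.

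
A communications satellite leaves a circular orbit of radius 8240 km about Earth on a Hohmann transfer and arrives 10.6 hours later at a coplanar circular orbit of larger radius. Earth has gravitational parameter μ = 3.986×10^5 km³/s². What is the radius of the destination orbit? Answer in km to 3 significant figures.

r₂ = 69500 km

Transfer time t = 10.6 hours = 38160 s, and t = π√(a_t³/μ).
So a_t = (μ t²/π²)^(1/3) = (3.986×10^5 × (38160)² / π²)^(1/3) = 38888 km.
Since a_t = (r₁ + r₂)/2, r₂ = 2a_t − r₁ = 2×38888 − 8240 = 69536 km.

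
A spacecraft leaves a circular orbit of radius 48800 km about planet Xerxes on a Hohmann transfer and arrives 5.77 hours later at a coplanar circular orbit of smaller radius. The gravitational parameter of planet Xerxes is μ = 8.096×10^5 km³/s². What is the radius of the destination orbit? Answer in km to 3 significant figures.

Transfer time t = 5.77 hours = 20772 s, and t = π√(a_t³/μ).
So a_t = (μ t²/π²)^(1/3) = (8.096×10^5 × (20772)² / π²)^(1/3) = 32833 km.
Since a_t = (r₁ + r₂)/2, r₂ = 2a_t − r₁ = 2×32833 − 48800 = 16866 km.

r₂ = 16900 km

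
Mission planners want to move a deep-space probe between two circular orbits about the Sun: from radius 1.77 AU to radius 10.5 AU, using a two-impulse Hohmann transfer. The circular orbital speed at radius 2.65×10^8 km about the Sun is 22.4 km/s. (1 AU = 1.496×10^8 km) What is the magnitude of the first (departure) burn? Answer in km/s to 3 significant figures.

Δv₁ = 6.91 km/s

From the circular-orbit relation v² = μ/r at r = 2.65×10^8 km: μ = v²r = (22.4)² × 2.65×10^8 = 1.32966×10^11 km³/s².
In km: r₁ = 1.77 × 1.496×10^8 = 2.64792×10^8 km; r₂ = 10.5 × 1.496×10^8 = 1.5708×10^9 km.
Semi-major axis of the transfer orbit: a_t = (2.64792×10^8 + 1.5708×10^9)/2 = 9.17796×10^8 km.
Circular speed at r = 2.64792×10^8 km: v_c = √(μ/r) = 22.409 km/s.
Transfer-orbit speed at the same r (vis-viva, a = a_t): v_t = √[μ(2/r − 1/a_t)] = 29.316 km/s.
Δv₁ = |v_t − v_c| = |29.316 − 22.409| = 6.907 km/s.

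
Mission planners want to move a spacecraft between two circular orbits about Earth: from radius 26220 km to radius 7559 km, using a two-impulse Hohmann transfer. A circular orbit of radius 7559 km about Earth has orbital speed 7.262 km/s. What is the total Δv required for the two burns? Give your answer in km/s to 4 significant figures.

From the circular-orbit relation v² = μ/r at r = 7559 km: μ = v²r = (7.262)² × 7559 = 3.98636×10^5 km³/s².
The Hohmann ellipse has a_t = (r₁ + r₂)/2 = 16889.5 km.
At r₁ the circular-orbit speed is v₁ = √(μ/r₁) = 3.8992 km/s.
On the transfer ellipse at r₁, v² = μ(2/r − 1/a) gives v_a = √[μ(2/r₁ − 1/a_t)] = 2.6085 km/s.
First burn Δv₁ = |v_a − v₁| = 1.291 km/s.
At r₂, v₂ = √(μ/r₂) = 7.262 km/s.
Transfer-orbit speed at r₂: v_p = √[μ(2/r₂ − 1/a_t)] = 9.048 km/s.
Second burn Δv₂ = |v₂ − v_p| = 1.786 km/s.
Δv = Δv₁ + Δv₂ = 1.291 + 1.786 = 3.077 km/s.

Δv = 3.077 km/s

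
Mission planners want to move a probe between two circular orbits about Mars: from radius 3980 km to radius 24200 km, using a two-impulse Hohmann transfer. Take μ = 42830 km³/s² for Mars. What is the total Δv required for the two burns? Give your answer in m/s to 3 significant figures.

Semi-major axis of the transfer orbit: a_t = (3980 + 24200)/2 = 14090 km.
Circular speed at r₁: v₁ = √(μ/r₁) = √(42830/3980) = 3.280 km/s.
On the transfer ellipse at r₁, vis-viva equation gives v_p = √[μ(2/r₁ − 1/a_t)] = 4.299 km/s.
First burn Δv₁ = |v_p − v₁| = 1.019 km/s.
At r₂, v₂ = √(μ/r₂) = 1.33035 km/s.
Transfer-orbit speed at r₂: v_a = √[μ(2/r₂ − 1/a_t)] = 0.707054 km/s.
Second burn Δv₂ = |v₂ − v_a| = 0.6233 km/s.
Total Δv = Δv₁ + Δv₂ = 1.642 km/s.

Δv = 1640 m/s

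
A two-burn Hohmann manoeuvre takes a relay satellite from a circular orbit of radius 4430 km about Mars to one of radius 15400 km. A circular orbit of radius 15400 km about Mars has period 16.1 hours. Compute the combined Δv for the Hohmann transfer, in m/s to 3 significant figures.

Δv = 1320 m/s

From Kepler's third law T² = 4π²r³/μ at r = 15400 km, T = 16.1 hours = 16.1 × 3600 s = 57960 s: μ = 4π²r³/T² = 42920.5 km³/s².
Semi-major axis of the transfer orbit: a_t = (4430 + 15400)/2 = 9915 km.
Circular speed at r₁: v₁ = √(μ/r₁) = √(42920.5/4430) = 3.11265 km/s.
On the transfer ellipse at r₁, vis-viva gives v_p = √[μ(2/r₁ − 1/a_t)] = 3.87922 km/s.
First burn Δv₁ = |v_p − v₁| = 0.7666 km/s.
At r₂, v₂ = √(μ/r₂) = 1.6694 km/s.
Transfer-orbit speed at r₂: v_a = √[μ(2/r₂ − 1/a_t)] = 1.1159 km/s.
Second burn Δv₂ = |v₂ − v_a| = 0.5535 km/s.
Δv = Δv₁ + Δv₂ = 0.7666 + 0.5535 = 1.320 km/s.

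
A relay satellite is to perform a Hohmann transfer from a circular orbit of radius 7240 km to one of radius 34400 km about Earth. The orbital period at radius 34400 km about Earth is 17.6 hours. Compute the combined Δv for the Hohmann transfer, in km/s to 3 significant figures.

From Kepler's third law T² = 4π²r³/μ at r = 34400 km, T = 17.6 hours = 17.6 × 3600 s = 63360 s: μ = 4π²r³/T² = 4.00318×10^5 km³/s².
The Hohmann ellipse has a_t = (r₁ + r₂)/2 = 20820 km.
At r₁ the circular-orbit speed is v₁ = √(μ/r₁) = 7.436 km/s.
On the transfer ellipse at r₁, vis-viva equation gives v_p = √[μ(2/r₁ − 1/a_t)] = 9.558 km/s.
First burn Δv₁ = |v_p − v₁| = 2.122 km/s.
At r₂, v₂ = √(μ/r₂) = 3.4113 km/s.
Transfer-orbit speed at r₂: v_a = √[μ(2/r₂ − 1/a_t)] = 2.0116 km/s.
Second burn Δv₂ = |v₂ − v_a| = 1.400 km/s.
Δv = Δv₁ + Δv₂ = 2.122 + 1.400 = 3.522 km/s.

Δv = 3.52 km/s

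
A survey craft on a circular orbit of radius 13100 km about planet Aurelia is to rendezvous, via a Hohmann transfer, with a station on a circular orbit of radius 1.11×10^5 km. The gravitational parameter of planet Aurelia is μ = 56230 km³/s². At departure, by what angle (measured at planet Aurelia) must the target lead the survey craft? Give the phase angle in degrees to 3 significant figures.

The Hohmann ellipse has a_t = (r₁ + r₂)/2 = 62050 km.
Transfer time t = π√(a_t³/μ) = 2.048×10^5 s.
Target angular speed ω₂ = √(μ/r₂³) = 6.412×10^-6 rad/s.
Angle swept by the target during transfer: ω₂·t = 1.313 rad = 75.23°.
Arrival is 180° from departure on the ellipse, so φ = 180° − 75.23° = 105°.

φ = 105°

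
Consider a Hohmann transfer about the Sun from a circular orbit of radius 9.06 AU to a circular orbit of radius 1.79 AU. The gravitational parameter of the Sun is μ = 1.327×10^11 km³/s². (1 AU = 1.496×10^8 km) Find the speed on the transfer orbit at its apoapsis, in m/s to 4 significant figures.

v = 5684 m/s

In km: r₁ = 9.06 × 1.496×10^8 = 1.355376×10^9 km; r₂ = 1.79 × 1.496×10^8 = 2.67784×10^8 km.
The Hohmann ellipse has a_t = (r₁ + r₂)/2 = 8.1158×10^8 km.
The apoapsis of the transfer ellipse is at r = 1.355376×10^9 km.
From the vis-viva equation, v = √[μ(2/r − 1/a_t)] = 5.684 km/s.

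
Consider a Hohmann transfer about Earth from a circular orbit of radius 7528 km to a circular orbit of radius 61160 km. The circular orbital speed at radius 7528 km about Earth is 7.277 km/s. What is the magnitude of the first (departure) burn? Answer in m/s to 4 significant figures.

From the circular-orbit relation v² = μ/r at r = 7528 km: μ = v²r = (7.277)² × 7528 = 3.98643×10^5 km³/s².
Semi-major axis of the transfer orbit: a_t = (7528 + 61160)/2 = 34344 km.
Circular speed at r = 7528 km: v_c = √(μ/r) = 7.277 km/s.
Transfer-orbit speed at the same r (vis-viva, a = a_t): v_t = √[μ(2/r − 1/a_t)] = 9.711 km/s.
Δv₁ = |v_t − v_c| = |9.711 − 7.277| = 2.434 km/s.

Δv₁ = 2434 m/s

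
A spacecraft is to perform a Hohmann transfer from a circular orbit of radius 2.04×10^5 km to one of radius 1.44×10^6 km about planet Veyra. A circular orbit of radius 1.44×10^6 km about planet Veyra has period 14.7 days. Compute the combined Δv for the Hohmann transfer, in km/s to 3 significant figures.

From Kepler's third law T² = 4π²r³/μ at r = 1.44×10^6 km, T = 14.7 days = 14.7 × 86400 s = 1.27008×10^6 s: μ = 4π²r³/T² = 7.30777×10^7 km³/s².
The Hohmann ellipse has a_t = (r₁ + r₂)/2 = 8.220×10^5 km.
At r₁ the circular-orbit speed is v₁ = √(μ/r₁) = 18.927 km/s.
On the transfer ellipse at r₁, vis-viva gives v_p = √[μ(2/r₁ − 1/a_t)] = 25.051 km/s.
First burn Δv₁ = |v_p − v₁| = 6.124 km/s.
At r₂, v₂ = √(μ/r₂) = 7.124 km/s.
Transfer-orbit speed at r₂: v_a = √[μ(2/r₂ − 1/a_t)] = 3.549 km/s.
Second burn Δv₂ = |v₂ − v_a| = 3.575 km/s.
Δv = Δv₁ + Δv₂ = 6.124 + 3.575 = 9.699 km/s.

Δv = 9.70 km/s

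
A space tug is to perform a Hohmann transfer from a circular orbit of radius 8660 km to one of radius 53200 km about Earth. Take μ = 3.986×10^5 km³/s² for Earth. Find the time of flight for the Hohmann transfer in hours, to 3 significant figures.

Transfer-ellipse semi-major axis a_t = (r₁ + r₂)/2 = (8660 + 53200)/2 = 30930 km.
Transfer time t = π√(a_t³/μ) = π√((30930)³ / 3.986×10^5) = 27070 s.
Converting: 27070 s ÷ 3600 s/hour = 7.52 hours.

t = 7.52 hours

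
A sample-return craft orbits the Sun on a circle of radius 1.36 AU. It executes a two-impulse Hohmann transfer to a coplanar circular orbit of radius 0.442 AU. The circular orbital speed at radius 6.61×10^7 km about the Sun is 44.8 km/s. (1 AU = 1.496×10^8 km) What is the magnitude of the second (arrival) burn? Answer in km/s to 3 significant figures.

Δv₂ = 10.2 km/s

From the circular-orbit relation v² = μ/r at r = 6.61×10^7 km: μ = v²r = (44.8)² × 6.61×10^7 = 1.32665×10^11 km³/s².
In km: r₁ = 1.36 × 1.496×10^8 = 2.03456×10^8 km; r₂ = 0.442 × 1.496×10^8 = 6.61232×10^7 km.
Semi-major axis of the transfer orbit: a_t = (2.03456×10^8 + 6.61232×10^7)/2 = 1.347896×10^8 km.
Circular speed at r = 6.61232×10^7 km: v_c = √(μ/r) = 44.79 km/s.
Vis-viva on the transfer ellipse at r = 6.61232×10^7 km gives v_t = √[μ(2/r − 1/a_t)] = 55.03 km/s.
Δv₂ = |v_t − v_c| = |55.03 − 44.79| = 10.24 km/s.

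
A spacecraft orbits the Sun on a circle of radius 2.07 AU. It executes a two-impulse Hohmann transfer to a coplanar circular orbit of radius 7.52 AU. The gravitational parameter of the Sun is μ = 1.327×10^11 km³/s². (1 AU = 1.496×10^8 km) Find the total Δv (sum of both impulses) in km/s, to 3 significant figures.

In km: r₁ = 2.07 × 1.496×10^8 = 3.09672×10^8 km; r₂ = 7.52 × 1.496×10^8 = 1.124992×10^9 km.
The Hohmann ellipse has a_t = (r₁ + r₂)/2 = 7.17332×10^8 km.
At r₁ the circular-orbit speed is v₁ = √(μ/r₁) = 20.701 km/s.
On the transfer ellipse at r₁, v² = μ(2/r − 1/a) gives v_p = √[μ(2/r₁ − 1/a_t)] = 25.924 km/s.
First burn Δv₁ = |v_p − v₁| = 5.223 km/s.
Circular speed at r₂: v₂ = √(μ/r₂) = 10.861 km/s.
Transfer-orbit speed at r₂: v_a = √[μ(2/r₂ − 1/a_t)] = 7.1359 km/s.
Second burn Δv₂ = |v₂ − v_a| = 3.725 km/s.
Total Δv = Δv₁ + Δv₂ = 8.948 km/s.

Δv = 8.95 km/s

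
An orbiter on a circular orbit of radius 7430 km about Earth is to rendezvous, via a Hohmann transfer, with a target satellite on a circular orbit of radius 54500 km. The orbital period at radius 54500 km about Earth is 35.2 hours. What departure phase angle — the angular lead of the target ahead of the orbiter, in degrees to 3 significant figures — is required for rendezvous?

φ = 103°

From Kepler's third law T² = 4π²r³/μ at r = 54500 km, T = 35.2 hours = 35.2 × 3600 s = 1.2672×10^5 s: μ = 4π²r³/T² = 3.97978×10^5 km³/s².
Transfer-ellipse semi-major axis a_t = (r₁ + r₂)/2 = (7430 + 54500)/2 = 30965 km.
Transfer time t = π√(a_t³/μ) = 27135 s.
The target's mean motion on its circular orbit is ω₂ = √(μ/r₂³) = 4.9583×10^-5 rad/s.
Angle swept by the target during transfer: ω₂·t = 1.3454 rad = 77.09°.
The orbiter traverses 180° on the transfer ellipse, so the target must lead by 180° − 77.09° = 103°.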